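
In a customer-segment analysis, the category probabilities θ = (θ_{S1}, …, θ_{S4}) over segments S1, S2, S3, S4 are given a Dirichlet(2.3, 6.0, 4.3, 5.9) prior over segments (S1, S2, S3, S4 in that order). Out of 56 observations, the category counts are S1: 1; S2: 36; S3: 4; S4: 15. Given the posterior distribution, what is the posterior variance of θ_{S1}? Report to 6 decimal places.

The Dirichlet prior is conjugate to the Multinomial likelihood: each posterior αⱼ = prior αⱼ + observed count nⱼ.
Posterior concentration: (3.3, 42.0, 8.3, 20.9), total = 74.5.
Var[θ_j] = α_j(Σα−α_j)/((Σα)²(Σα+1)) = 3.3·71.2/(74.5²·75.5) = 0.000561.

0.000561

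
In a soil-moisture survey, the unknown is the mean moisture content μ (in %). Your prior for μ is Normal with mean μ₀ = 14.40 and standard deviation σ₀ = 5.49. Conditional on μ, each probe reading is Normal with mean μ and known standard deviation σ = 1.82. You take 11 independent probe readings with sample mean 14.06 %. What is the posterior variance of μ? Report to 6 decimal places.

0.298148

For Normal data with known variance σ², a Normal(μ₀, σ₀²) prior on μ is conjugate. Posterior precision = 1/σ₀² + n/σ²; posterior mean is the precision-weighted average of μ₀ and x̄.
σ₀² = 5.49² = 30.1401, σ² = 1.82² = 3.3124; σ² + n·σ₀² = 3.3124 + 11·30.1401 = 334.8535.
Posterior precision = 1/σ₀² + n/σ² = 1/30.1401 + 11/3.3124 = (σ² + n·σ₀²)/(σ₀²σ²) = 334.8535/(30.1401·3.3124); posterior variance σₙ² = σ₀²σ²/(σ² + n·σ₀²) = 30.1401·3.3124/334.8535 = 0.298148.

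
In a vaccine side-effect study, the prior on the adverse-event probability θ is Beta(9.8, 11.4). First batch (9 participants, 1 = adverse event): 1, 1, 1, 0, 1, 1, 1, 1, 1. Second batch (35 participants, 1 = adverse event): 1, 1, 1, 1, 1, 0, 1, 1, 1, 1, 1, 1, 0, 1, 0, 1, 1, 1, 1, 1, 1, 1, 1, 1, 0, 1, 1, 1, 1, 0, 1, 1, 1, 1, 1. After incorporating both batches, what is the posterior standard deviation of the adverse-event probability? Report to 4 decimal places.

0.0544

The Beta prior is conjugate to a Binomial/Bernoulli likelihood; the update adds successes to α and failures to β.
After batch 1: Beta(9.8+8, 11.4+1) = Beta(17.8, 12.4).
After batch 2: Beta(17.8+30, 12.4+5) = Beta(47.8, 17.4).
Var = αβ/((α+β)²(α+β+1)) = 47.8·17.4/(65.2²·66.2) = 0.00295545; SD = √0.00295545 = 0.0544.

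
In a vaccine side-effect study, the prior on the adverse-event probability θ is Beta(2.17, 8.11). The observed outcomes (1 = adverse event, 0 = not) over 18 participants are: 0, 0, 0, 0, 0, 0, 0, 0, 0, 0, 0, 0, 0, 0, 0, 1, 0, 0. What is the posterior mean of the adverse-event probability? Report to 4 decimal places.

0.1121

The Beta prior is conjugate to a Binomial/Bernoulli likelihood; the update adds successes to α and failures to β.
Posterior: Beta(α+k, β+n−k) = Beta(2.17+1, 8.11+17) = Beta(3.17, 25.11).
Posterior mean = α/(α+β) = 3.17/28.28 = 0.1121.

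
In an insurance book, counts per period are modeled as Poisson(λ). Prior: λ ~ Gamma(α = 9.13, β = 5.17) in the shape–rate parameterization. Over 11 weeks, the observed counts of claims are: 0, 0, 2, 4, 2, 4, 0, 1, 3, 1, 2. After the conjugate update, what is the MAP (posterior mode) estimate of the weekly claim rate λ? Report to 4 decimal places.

With a Gamma(shape α, rate β) prior, the Poisson likelihood is conjugate: the posterior is Gamma(α + ΣXᵢ, β + n).
Sum of counts S = 19 over n = 11 weeks.
Posterior: Gamma(α+S, β+n) = Gamma(9.13+19, 5.17+11) = Gamma(28.13, 16.17).
Mode of Gamma(α,β) for α≥1 is (α−1)/β = 27.13/16.17 = 1.6778.

1.6778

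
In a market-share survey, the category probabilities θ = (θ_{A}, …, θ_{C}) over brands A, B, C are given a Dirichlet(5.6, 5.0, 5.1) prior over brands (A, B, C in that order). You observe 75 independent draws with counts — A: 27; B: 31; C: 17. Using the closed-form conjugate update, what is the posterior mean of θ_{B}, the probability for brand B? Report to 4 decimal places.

0.3969

The Dirichlet prior is conjugate to the Multinomial likelihood: each posterior αⱼ = prior αⱼ + observed count nⱼ.
Posterior concentration: (32.6, 36.0, 22.1), total = 90.7.
E[θ_{B}|data] = α_{B}/Σα = 36.0/90.7 = 0.3969.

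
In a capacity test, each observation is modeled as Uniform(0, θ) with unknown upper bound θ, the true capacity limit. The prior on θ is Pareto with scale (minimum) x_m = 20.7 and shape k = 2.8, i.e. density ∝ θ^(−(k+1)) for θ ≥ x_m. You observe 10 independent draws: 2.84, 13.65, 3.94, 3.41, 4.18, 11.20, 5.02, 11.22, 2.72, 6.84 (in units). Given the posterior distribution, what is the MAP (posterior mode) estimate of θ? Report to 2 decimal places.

20.70

A Pareto(scale x_m, shape k) prior on the upper bound θ of Uniform(0, θ) is conjugate: posterior is Pareto(max(x_m, max xᵢ), k + n).
Sample maximum = 13.65; prior scale x_m = 20.7 → posterior scale = max = 20.70.
Posterior shape = 2.8 + 10 = 12.8.
The Pareto density is decreasing on [x_m, ∞), so the mode is x_m = 20.70.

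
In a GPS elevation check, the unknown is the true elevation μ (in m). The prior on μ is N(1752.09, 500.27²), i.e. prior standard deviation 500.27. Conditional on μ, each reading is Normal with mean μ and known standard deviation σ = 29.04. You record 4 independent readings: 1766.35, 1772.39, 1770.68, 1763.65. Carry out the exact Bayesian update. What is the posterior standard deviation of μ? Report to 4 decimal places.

For Normal data with known variance σ², a Normal(μ₀, σ₀²) prior on μ is conjugate. Posterior precision = 1/σ₀² + n/σ²; posterior mean is the precision-weighted average of μ₀ and x̄.
σ₀² = 500.27² = 250270.0729, σ² = 29.04² = 843.3216; σ² + n·σ₀² = 843.3216 + 4·250270.0729 = 1001923.6132.
Posterior precision = 1/σ₀² + n/σ² = 1/250270.0729 + 4/843.3216 = (σ² + n·σ₀²)/(σ₀²σ²) = 1001923.6132/(250270.0729·843.3216); posterior variance σₙ² = σ₀²σ²/(σ² + n·σ₀²) = 250270.0729·843.3216/1001923.6132 = 210.652944.
Posterior SD = √σₙ² = √(250270.0729·843.3216/1001923.6132) = 14.5139.

14.5139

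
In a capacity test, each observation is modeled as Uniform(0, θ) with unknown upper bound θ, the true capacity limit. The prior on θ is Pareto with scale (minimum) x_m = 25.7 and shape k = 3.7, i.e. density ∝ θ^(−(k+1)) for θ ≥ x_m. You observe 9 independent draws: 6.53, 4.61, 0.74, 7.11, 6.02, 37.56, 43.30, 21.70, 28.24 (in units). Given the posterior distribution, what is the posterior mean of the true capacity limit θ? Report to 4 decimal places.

A Pareto(scale x_m, shape k) prior on the upper bound θ of Uniform(0, θ) is conjugate: posterior is Pareto(max(x_m, max xᵢ), k + n).
Sample maximum = 43.30; prior scale x_m = 25.7 → posterior scale = max = 43.30.
Posterior shape = 3.7 + 9 = 12.7.
E[θ|data] = k·x_m/(k−1) = 12.7·43.30/11.7 = 47.0009.

47.0009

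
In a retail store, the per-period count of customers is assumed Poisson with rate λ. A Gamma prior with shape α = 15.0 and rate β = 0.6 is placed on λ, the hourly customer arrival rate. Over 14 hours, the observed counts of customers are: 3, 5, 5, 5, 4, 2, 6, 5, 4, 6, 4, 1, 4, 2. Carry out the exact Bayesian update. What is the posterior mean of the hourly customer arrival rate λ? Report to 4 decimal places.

With a Gamma(shape α, rate β) prior, the Poisson likelihood is conjugate: the posterior is Gamma(α + ΣXᵢ, β + n).
Sum of counts S = 56 over n = 14 hours.
Posterior: Gamma(α+S, β+n) = Gamma(15.0+56, 0.6+14) = Gamma(71.0, 14.6).
Posterior mean = α/β = 71.0/14.6 = 4.8630.

4.8630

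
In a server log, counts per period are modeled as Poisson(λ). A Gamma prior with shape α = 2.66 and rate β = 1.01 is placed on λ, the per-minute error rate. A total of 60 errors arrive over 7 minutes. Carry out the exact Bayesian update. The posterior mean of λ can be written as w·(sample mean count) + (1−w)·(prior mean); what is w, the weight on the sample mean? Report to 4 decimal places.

0.8739

With a Gamma(shape α, rate β) prior, the Poisson likelihood is conjugate: the posterior is Gamma(α + ΣXᵢ, β + n).
Posterior mean = (α₀+S)/(β₀+n) = [n/(β₀+n)]·(S/n) + [β₀/(β₀+n)]·(α₀/β₀), so only n and β₀ enter the weight.
Weight on data w = n/(β₀+n) = 7/(1.01+7) = 7/8.01 = 0.8739.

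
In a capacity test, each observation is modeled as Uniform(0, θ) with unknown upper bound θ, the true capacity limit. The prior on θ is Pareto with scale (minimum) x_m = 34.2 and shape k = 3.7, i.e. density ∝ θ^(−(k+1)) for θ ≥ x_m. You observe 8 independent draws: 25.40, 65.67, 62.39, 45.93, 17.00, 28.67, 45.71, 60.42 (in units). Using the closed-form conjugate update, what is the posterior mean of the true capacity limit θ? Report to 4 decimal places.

A Pareto(scale x_m, shape k) prior on the upper bound θ of Uniform(0, θ) is conjugate: posterior is Pareto(max(x_m, max xᵢ), k + n).
Sample maximum = 65.67; prior scale x_m = 34.2 → posterior scale = max = 65.67.
Posterior shape = 3.7 + 8 = 11.7.
E[θ|data] = k·x_m/(k−1) = 11.7·65.67/10.7 = 71.8074.

71.8074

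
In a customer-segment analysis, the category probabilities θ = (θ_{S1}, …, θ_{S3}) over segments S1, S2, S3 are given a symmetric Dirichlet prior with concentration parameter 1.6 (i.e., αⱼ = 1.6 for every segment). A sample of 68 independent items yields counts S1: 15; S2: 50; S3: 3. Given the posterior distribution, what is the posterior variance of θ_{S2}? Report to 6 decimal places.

0.002797

The Dirichlet prior is conjugate to the Multinomial likelihood: each posterior αⱼ = prior αⱼ + observed count nⱼ.
Posterior concentration: (16.6, 51.6, 4.6), total = 72.8.
Var[θ_j] = α_j(Σα−α_j)/((Σα)²(Σα+1)) = 51.6·21.2/(72.8²·73.8) = 0.002797.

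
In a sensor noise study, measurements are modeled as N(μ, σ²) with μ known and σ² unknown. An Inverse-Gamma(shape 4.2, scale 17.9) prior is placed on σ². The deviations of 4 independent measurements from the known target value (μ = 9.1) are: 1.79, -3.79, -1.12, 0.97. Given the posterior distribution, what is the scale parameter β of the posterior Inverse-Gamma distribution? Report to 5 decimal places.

27.78175

With known mean μ and an Inverse-Gamma(α, β) prior on σ², the Normal likelihood is conjugate: posterior is Inv-Gamma(α + n/2, β + Σ(xᵢ−μ)²/2).
Σ(xᵢ−μ)² = (1.79)² + (-3.79)² + (-1.12)² + (0.97)² = 19.7635.
Posterior: Inv-Gamma(4.2 + 4/2, 17.9 + 19.7635/2) = Inv-Gamma(6.20, 27.78175).
Posterior β = 27.78175.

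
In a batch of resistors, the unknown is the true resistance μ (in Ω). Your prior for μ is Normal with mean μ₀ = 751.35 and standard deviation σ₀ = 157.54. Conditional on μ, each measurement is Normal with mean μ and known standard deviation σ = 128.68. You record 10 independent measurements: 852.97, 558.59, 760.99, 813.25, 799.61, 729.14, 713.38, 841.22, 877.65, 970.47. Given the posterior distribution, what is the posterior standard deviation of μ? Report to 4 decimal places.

39.3991

For Normal data with known variance σ², a Normal(μ₀, σ₀²) prior on μ is conjugate. Posterior precision = 1/σ₀² + n/σ²; posterior mean is the precision-weighted average of μ₀ and x̄.
σ₀² = 157.54² = 24818.8516, σ² = 128.68² = 16558.5424; σ² + n·σ₀² = 16558.5424 + 10·24818.8516 = 264747.0584.
Posterior precision = 1/σ₀² + n/σ² = 1/24818.8516 + 10/16558.5424 = (σ² + n·σ₀²)/(σ₀²σ²) = 264747.0584/(24818.8516·16558.5424); posterior variance σₙ² = σ₀²σ²/(σ² + n·σ₀²) = 24818.8516·16558.5424/264747.0584 = 1552.289227.
Posterior SD = √σₙ² = √(24818.8516·16558.5424/264747.0584) = 39.3991.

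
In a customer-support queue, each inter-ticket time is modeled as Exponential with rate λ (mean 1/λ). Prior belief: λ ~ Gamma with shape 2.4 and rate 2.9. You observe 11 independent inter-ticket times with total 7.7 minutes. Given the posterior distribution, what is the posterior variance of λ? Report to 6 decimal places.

With a Gamma(shape α, rate β) prior on the exponential rate λ, the posterior after n observations with total T = Σxᵢ is Gamma(α+n, β+T).
Posterior: Gamma(2.4+11, 2.9+7.7) = Gamma(13.4, 10.6).
Var = α/β² = 0.119260.

0.119260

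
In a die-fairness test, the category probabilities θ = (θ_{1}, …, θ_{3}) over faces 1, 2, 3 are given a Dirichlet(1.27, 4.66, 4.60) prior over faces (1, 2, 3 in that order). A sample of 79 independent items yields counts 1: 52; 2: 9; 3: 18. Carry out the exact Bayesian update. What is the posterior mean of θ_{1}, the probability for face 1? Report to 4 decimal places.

The Dirichlet prior is conjugate to the Multinomial likelihood: each posterior αⱼ = prior αⱼ + observed count nⱼ.
Posterior concentration: (53.27, 13.66, 22.60), total = 89.53.
E[θ_{1}|data] = α_{1}/Σα = 53.27/89.53 = 0.5950.

0.5950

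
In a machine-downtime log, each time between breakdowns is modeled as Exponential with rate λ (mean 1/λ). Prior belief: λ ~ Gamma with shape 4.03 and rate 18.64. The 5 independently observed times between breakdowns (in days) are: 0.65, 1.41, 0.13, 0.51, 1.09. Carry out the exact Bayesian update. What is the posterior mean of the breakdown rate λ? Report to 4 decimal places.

0.4026

With a Gamma(shape α, rate β) prior on the exponential rate λ, the posterior after n observations with total T = Σxᵢ is Gamma(α+n, β+T).
Sum of observations T = 3.79 days; n = 5.
Posterior: Gamma(4.03+5, 18.64+3.79) = Gamma(9.03, 22.43).
Posterior mean of λ = α/β = 9.03/22.43 = 0.4026.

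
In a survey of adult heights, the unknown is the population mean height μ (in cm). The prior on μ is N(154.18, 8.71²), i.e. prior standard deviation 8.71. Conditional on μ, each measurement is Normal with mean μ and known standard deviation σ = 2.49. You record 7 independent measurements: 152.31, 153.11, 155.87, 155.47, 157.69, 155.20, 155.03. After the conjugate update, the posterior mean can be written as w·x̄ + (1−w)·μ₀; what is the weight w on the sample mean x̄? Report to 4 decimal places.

0.9885

For Normal data with known variance σ², a Normal(μ₀, σ₀²) prior on μ is conjugate. Posterior precision = 1/σ₀² + n/σ²; posterior mean is the precision-weighted average of μ₀ and x̄.
σ₀² = 8.71² = 75.8641, σ² = 2.49² = 6.2001. Prior precision 1/σ₀² = 1/75.8641; data precision n/σ² = 7/6.2001.
w = (n/σ²)/(1/σ₀² + n/σ²) = n·σ₀²/(σ² + n·σ₀²) = 7·75.8641/(6.2001 + 7·75.8641) = 531.0487/537.2488 = 0.9885.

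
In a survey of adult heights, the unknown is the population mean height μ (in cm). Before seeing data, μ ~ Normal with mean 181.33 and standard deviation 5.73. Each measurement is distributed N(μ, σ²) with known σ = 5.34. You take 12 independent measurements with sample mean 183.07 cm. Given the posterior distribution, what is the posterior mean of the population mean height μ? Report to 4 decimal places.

182.9526

For Normal data with known variance σ², a Normal(μ₀, σ₀²) prior on μ is conjugate. Posterior precision = 1/σ₀² + n/σ²; posterior mean is the precision-weighted average of μ₀ and x̄.
n·x̄ = 12·183.07 = 2196.84.
σ₀² = 5.73² = 32.8329, σ² = 5.34² = 28.5156; σ² + n·σ₀² = 28.5156 + 12·32.8329 = 422.5104.
Posterior mean = (μ₀/σ₀² + n·x̄/σ²)/(1/σ₀² + n/σ²) = (σ²·μ₀ + σ₀²·n·x̄)/(σ² + n·σ₀²) = (28.5156·181.33 + 32.8329·2196.84)/422.5104 = 77299.361784/422.5104 = 182.9526.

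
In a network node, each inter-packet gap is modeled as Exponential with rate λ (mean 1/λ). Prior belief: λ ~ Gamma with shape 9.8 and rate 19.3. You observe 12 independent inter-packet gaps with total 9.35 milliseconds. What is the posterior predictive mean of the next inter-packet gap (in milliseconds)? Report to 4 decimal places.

1.3774

With a Gamma(shape α, rate β) prior on the exponential rate λ, the posterior after n observations with total T = Σxᵢ is Gamma(α+n, β+T).
Posterior: Gamma(9.8+12, 19.3+9.35) = Gamma(21.8, 28.65).
The predictive distribution for the next observation is Lomax; its mean is β/(α−1) = 28.65/20.8 = 1.3774.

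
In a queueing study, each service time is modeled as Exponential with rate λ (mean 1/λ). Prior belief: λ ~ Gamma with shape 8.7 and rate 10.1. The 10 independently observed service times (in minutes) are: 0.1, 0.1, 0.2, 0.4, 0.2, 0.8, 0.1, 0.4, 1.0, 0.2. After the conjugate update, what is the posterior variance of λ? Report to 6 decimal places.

0.101103

With a Gamma(shape α, rate β) prior on the exponential rate λ, the posterior after n observations with total T = Σxᵢ is Gamma(α+n, β+T).
Sum of observations T = 3.5 minutes; n = 10.
Posterior: Gamma(8.7+10, 10.1+3.5) = Gamma(18.7, 13.6).
Var = α/β² = 0.101103.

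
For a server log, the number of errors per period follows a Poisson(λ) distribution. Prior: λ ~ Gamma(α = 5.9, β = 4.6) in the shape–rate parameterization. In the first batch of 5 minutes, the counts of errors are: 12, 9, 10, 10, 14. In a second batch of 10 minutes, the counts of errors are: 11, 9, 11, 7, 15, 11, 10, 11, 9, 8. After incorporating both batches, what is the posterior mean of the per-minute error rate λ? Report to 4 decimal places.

With a Gamma(shape α, rate β) prior, the Poisson likelihood is conjugate: the posterior is Gamma(α + ΣXᵢ, β + n).
Batch 1: sum of counts S = 55 over n = 5 minutes.
After batch 1: Gamma(α+S, β+n) = Gamma(5.9+55, 4.6+5) = Gamma(60.9, 9.6).
Batch 2: sum of counts S = 102 over n = 10 minutes.
After batch 2: Gamma(α+S, β+n) = Gamma(60.9+102, 9.6+10) = Gamma(162.9, 19.6).
Posterior mean = α/β = 162.9/19.6 = 8.3112.

8.3112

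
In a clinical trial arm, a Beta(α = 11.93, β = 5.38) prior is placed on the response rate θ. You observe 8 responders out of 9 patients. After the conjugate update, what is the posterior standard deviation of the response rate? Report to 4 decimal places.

The Beta prior is conjugate to a Binomial/Bernoulli likelihood; the update adds successes to α and failures to β.
Posterior: Beta(α+k, β+n−k) = Beta(11.93+8, 5.38+1) = Beta(19.93, 6.38).
Var = αβ/((α+β)²(α+β+1)) = 19.93·6.38/(26.31²·27.31) = 0.00672612; SD = √0.00672612 = 0.0820.

0.0820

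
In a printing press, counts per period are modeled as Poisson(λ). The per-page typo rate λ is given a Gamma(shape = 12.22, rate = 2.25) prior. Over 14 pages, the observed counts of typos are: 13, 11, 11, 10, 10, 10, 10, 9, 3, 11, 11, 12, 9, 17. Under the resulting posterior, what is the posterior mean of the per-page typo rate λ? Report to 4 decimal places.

9.7982

With a Gamma(shape α, rate β) prior, the Poisson likelihood is conjugate: the posterior is Gamma(α + ΣXᵢ, β + n).
Sum of counts S = 147 over n = 14 pages.
Posterior: Gamma(α+S, β+n) = Gamma(12.22+147, 2.25+14) = Gamma(159.22, 16.25).
Posterior mean = α/β = 159.22/16.25 = 9.7982.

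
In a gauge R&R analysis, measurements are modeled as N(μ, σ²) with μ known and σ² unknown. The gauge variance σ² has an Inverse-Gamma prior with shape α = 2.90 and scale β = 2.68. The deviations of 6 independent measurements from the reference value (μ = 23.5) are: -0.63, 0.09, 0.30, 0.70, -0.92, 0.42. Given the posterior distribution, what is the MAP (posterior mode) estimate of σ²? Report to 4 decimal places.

With known mean μ and an Inverse-Gamma(α, β) prior on σ², the Normal likelihood is conjugate: posterior is Inv-Gamma(α + n/2, β + Σ(xᵢ−μ)²/2).
Σ(xᵢ−μ)² = (-0.63)² + (0.09)² + (0.30)² + (0.70)² + (-0.92)² + (0.42)² = 2.0078.
Posterior: Inv-Gamma(2.90 + 6/2, 2.68 + 2.0078/2) = Inv-Gamma(5.90, 3.68390).
Mode = β/(α+1) = 3.68390/6.90 = 0.5339.

0.5339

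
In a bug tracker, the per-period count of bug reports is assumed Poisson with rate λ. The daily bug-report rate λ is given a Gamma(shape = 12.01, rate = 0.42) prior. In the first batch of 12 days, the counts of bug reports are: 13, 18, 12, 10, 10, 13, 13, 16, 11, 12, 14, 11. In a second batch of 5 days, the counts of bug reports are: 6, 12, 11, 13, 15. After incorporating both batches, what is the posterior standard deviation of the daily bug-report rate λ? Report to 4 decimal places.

With a Gamma(shape α, rate β) prior, the Poisson likelihood is conjugate: the posterior is Gamma(α + ΣXᵢ, β + n).
Batch 1: sum of counts S = 153 over n = 12 days.
After batch 1: Gamma(α+S, β+n) = Gamma(12.01+153, 0.42+12) = Gamma(165.01, 12.42).
Batch 2: sum of counts S = 57 over n = 5 days.
After batch 2: Gamma(α+S, β+n) = Gamma(165.01+57, 12.42+5) = Gamma(222.01, 17.42).
SD = √α/β = √222.01/17.42 = 0.8553.

0.8553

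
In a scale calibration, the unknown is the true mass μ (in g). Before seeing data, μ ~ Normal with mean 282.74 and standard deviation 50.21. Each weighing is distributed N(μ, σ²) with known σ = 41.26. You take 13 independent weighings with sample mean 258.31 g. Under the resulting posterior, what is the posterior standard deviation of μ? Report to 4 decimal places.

11.1574

For Normal data with known variance σ², a Normal(μ₀, σ₀²) prior on μ is conjugate. Posterior precision = 1/σ₀² + n/σ²; posterior mean is the precision-weighted average of μ₀ and x̄.
σ₀² = 50.21² = 2521.0441, σ² = 41.26² = 1702.3876; σ² + n·σ₀² = 1702.3876 + 13·2521.0441 = 34475.9609.
Posterior precision = 1/σ₀² + n/σ² = 1/2521.0441 + 13/1702.3876 = (σ² + n·σ₀²)/(σ₀²σ²) = 34475.9609/(2521.0441·1702.3876); posterior variance σₙ² = σ₀²σ²/(σ² + n·σ₀²) = 2521.0441·1702.3876/34475.9609 = 124.486573.
Posterior SD = √σₙ² = √(2521.0441·1702.3876/34475.9609) = 11.1574.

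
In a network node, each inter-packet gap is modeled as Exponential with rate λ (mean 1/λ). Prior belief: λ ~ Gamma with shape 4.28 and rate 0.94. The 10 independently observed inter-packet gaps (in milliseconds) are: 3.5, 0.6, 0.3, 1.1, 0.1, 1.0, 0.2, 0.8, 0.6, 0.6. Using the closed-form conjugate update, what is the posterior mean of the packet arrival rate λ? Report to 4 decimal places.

1.4661

With a Gamma(shape α, rate β) prior on the exponential rate λ, the posterior after n observations with total T = Σxᵢ is Gamma(α+n, β+T).
Sum of observations T = 8.8 milliseconds; n = 10.
Posterior: Gamma(4.28+10, 0.94+8.8) = Gamma(14.28, 9.74).
Posterior mean of λ = α/β = 14.28/9.74 = 1.4661.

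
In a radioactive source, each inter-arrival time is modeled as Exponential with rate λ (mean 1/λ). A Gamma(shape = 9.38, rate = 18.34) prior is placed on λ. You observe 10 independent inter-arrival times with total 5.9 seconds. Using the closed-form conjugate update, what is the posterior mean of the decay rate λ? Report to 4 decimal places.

With a Gamma(shape α, rate β) prior on the exponential rate λ, the posterior after n observations with total T = Σxᵢ is Gamma(α+n, β+T).
Posterior: Gamma(9.38+10, 18.34+5.9) = Gamma(19.38, 24.24).
Posterior mean of λ = α/β = 19.38/24.24 = 0.7995.

0.7995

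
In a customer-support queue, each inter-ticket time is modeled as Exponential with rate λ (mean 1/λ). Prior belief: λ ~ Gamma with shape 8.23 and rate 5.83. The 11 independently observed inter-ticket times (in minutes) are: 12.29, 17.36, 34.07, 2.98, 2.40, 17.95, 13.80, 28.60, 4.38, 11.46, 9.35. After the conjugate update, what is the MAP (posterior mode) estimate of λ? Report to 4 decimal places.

0.1136

With a Gamma(shape α, rate β) prior on the exponential rate λ, the posterior after n observations with total T = Σxᵢ is Gamma(α+n, β+T).
Sum of observations T = 154.64 minutes; n = 11.
Posterior: Gamma(8.23+11, 5.83+154.64) = Gamma(19.23, 160.47).
Mode = (α−1)/β = 0.1136.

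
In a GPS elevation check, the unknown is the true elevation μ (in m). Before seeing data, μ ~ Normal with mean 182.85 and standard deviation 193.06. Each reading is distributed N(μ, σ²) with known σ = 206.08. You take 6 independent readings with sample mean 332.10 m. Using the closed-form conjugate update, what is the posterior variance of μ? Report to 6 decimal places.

5948.510620

For Normal data with known variance σ², a Normal(μ₀, σ₀²) prior on μ is conjugate. Posterior precision = 1/σ₀² + n/σ²; posterior mean is the precision-weighted average of μ₀ and x̄.
σ₀² = 193.06² = 37272.1636, σ² = 206.08² = 42468.9664; σ² + n·σ₀² = 42468.9664 + 6·37272.1636 = 266101.948.
Posterior precision = 1/σ₀² + n/σ² = 1/37272.1636 + 6/42468.9664 = (σ² + n·σ₀²)/(σ₀²σ²) = 266101.948/(37272.1636·42468.9664); posterior variance σₙ² = σ₀²σ²/(σ² + n·σ₀²) = 37272.1636·42468.9664/266101.948 = 5948.510620.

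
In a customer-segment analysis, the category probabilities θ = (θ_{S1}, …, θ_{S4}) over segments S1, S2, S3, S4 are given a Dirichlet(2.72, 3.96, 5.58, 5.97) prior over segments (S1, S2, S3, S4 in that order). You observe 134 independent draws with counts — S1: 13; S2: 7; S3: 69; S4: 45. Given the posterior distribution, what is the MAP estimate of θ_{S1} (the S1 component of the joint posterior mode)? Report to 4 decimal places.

The Dirichlet prior is conjugate to the Multinomial likelihood: each posterior αⱼ = prior αⱼ + observed count nⱼ.
Posterior concentration: (15.72, 10.96, 74.58, 50.97), total = 152.23.
Joint mode component: (α_{S1}−1)/(Σα−K) = 14.72/148.23 = 0.0993.

0.0993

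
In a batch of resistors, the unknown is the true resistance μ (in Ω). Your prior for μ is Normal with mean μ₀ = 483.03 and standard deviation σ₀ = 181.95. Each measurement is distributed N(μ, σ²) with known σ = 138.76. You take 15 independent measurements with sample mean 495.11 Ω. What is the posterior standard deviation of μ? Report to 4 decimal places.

For Normal data with known variance σ², a Normal(μ₀, σ₀²) prior on μ is conjugate. Posterior precision = 1/σ₀² + n/σ²; posterior mean is the precision-weighted average of μ₀ and x̄.
σ₀² = 181.95² = 33105.8025, σ² = 138.76² = 19254.3376; σ² + n·σ₀² = 19254.3376 + 15·33105.8025 = 515841.3751.
Posterior precision = 1/σ₀² + n/σ² = 1/33105.8025 + 15/19254.3376 = (σ² + n·σ₀²)/(σ₀²σ²) = 515841.3751/(33105.8025·19254.3376); posterior variance σₙ² = σ₀²σ²/(σ² + n·σ₀²) = 33105.8025·19254.3376/515841.3751 = 1235.709907.
Posterior SD = √σₙ² = √(33105.8025·19254.3376/515841.3751) = 35.1527.

35.1527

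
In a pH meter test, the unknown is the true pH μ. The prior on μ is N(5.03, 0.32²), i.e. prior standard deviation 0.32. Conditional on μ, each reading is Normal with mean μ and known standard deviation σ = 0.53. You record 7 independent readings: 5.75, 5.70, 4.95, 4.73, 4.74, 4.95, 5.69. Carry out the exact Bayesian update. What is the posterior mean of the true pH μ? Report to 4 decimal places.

5.1634

For Normal data with known variance σ², a Normal(μ₀, σ₀²) prior on μ is conjugate. Posterior precision = 1/σ₀² + n/σ²; posterior mean is the precision-weighted average of μ₀ and x̄.
Σxᵢ = 5.75 + 5.70 + 4.95 + 4.73 + 4.74 + 4.95 + 5.69 = 36.51, so n·x̄ = 36.51.
σ₀² = 0.32² = 0.1024, σ² = 0.53² = 0.2809; σ² + n·σ₀² = 0.2809 + 7·0.1024 = 0.9977.
Posterior mean = (μ₀/σ₀² + n·x̄/σ²)/(1/σ₀² + n/σ²) = (σ²·μ₀ + σ₀²·n·x̄)/(σ² + n·σ₀²) = (0.2809·5.03 + 0.1024·36.51)/0.9977 = 5.151551/0.9977 = 5.1634.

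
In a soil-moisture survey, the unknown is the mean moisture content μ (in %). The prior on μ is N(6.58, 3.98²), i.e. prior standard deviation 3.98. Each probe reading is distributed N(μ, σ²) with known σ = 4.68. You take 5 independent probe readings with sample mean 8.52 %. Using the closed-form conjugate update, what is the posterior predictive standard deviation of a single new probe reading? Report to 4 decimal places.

5.0333

For Normal data with known variance σ², a Normal(μ₀, σ₀²) prior on μ is conjugate. Posterior precision = 1/σ₀² + n/σ²; posterior mean is the precision-weighted average of μ₀ and x̄.
σ₀² = 3.98² = 15.8404, σ² = 4.68² = 21.9024; σ² + n·σ₀² = 21.9024 + 5·15.8404 = 101.1044.
Posterior precision = 1/σ₀² + n/σ² = 1/15.8404 + 5/21.9024 = (σ² + n·σ₀²)/(σ₀²σ²) = 101.1044/(15.8404·21.9024); posterior variance σₙ² = σ₀²σ²/(σ² + n·σ₀²) = 15.8404·21.9024/101.1044 = 3.431530.
Predictive variance for one new observation = σₙ² + σ² = 15.8404·21.9024/101.1044 + 21.9024 = σ²·(σ₀² + 101.1044)/101.1044 = 21.9024·116.9448/101.1044 = 25.333930; SD = √(21.9024·116.9448/101.1044) = 5.0333.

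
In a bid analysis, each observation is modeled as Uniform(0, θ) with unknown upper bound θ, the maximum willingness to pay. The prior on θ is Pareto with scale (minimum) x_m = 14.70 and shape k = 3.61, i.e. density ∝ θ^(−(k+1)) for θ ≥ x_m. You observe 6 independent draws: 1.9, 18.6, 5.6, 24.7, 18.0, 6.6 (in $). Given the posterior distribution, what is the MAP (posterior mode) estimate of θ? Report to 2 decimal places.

24.70

A Pareto(scale x_m, shape k) prior on the upper bound θ of Uniform(0, θ) is conjugate: posterior is Pareto(max(x_m, max xᵢ), k + n).
Sample maximum = 24.7; prior scale x_m = 14.70 → posterior scale = max = 24.70.
Posterior shape = 3.61 + 6 = 9.61.
The Pareto density is decreasing on [x_m, ∞), so the mode is x_m = 24.70.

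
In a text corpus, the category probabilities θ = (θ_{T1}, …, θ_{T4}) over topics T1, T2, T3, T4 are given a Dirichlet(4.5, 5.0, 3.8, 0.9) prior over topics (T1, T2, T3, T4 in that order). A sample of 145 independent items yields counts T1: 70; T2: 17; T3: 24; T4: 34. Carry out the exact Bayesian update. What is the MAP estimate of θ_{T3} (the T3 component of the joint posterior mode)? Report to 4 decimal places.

0.1727

The Dirichlet prior is conjugate to the Multinomial likelihood: each posterior αⱼ = prior αⱼ + observed count nⱼ.
Posterior concentration: (74.5, 22.0, 27.8, 34.9), total = 159.2.
Joint mode component: (α_{T3}−1)/(Σα−K) = 26.8/155.2 = 0.1727.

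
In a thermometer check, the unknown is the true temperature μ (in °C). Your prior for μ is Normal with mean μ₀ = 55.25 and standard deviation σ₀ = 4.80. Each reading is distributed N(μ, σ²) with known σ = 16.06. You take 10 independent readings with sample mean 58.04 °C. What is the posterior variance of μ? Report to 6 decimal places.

For Normal data with known variance σ², a Normal(μ₀, σ₀²) prior on μ is conjugate. Posterior precision = 1/σ₀² + n/σ²; posterior mean is the precision-weighted average of μ₀ and x̄.
σ₀² = 4.80² = 23.04, σ² = 16.06² = 257.9236; σ² + n·σ₀² = 257.9236 + 10·23.04 = 488.3236.
Posterior precision = 1/σ₀² + n/σ² = 1/23.04 + 10/257.9236 = (σ² + n·σ₀²)/(σ₀²σ²) = 488.3236/(23.04·257.9236); posterior variance σₙ² = σ₀²σ²/(σ² + n·σ₀²) = 23.04·257.9236/488.3236 = 12.169307.

12.169307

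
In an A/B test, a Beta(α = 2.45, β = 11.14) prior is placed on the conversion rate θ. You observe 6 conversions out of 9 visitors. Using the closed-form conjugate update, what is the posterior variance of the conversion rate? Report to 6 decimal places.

The Beta prior is conjugate to a Binomial/Bernoulli likelihood; the update adds successes to α and failures to β.
Posterior: Beta(α+k, β+n−k) = Beta(2.45+6, 11.14+3) = Beta(8.45, 14.14).
Var = αβ/((α+β)²(α+β+1)) = 8.45·14.14/(22.59²·23.59) = 0.009925.

0.009925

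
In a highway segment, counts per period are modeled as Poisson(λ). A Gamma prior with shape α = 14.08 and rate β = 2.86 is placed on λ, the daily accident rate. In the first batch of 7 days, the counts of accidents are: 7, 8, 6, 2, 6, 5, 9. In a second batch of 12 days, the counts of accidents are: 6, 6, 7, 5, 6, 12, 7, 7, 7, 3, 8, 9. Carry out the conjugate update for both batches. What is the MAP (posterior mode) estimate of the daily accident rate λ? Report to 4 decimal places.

6.3623

With a Gamma(shape α, rate β) prior, the Poisson likelihood is conjugate: the posterior is Gamma(α + ΣXᵢ, β + n).
Batch 1: sum of counts S = 43 over n = 7 days.
After batch 1: Gamma(α+S, β+n) = Gamma(14.08+43, 2.86+7) = Gamma(57.08, 9.86).
Batch 2: sum of counts S = 83 over n = 12 days.
After batch 2: Gamma(α+S, β+n) = Gamma(57.08+83, 9.86+12) = Gamma(140.08, 21.86).
Mode of Gamma(α,β) for α≥1 is (α−1)/β = 139.08/21.86 = 6.3623.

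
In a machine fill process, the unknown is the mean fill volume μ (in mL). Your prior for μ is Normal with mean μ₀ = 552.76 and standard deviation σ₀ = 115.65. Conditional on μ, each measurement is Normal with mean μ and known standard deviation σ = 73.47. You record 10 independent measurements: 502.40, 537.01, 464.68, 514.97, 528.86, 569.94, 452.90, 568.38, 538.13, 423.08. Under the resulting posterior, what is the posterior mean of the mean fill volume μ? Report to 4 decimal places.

511.6924

For Normal data with known variance σ², a Normal(μ₀, σ₀²) prior on μ is conjugate. Posterior precision = 1/σ₀² + n/σ²; posterior mean is the precision-weighted average of μ₀ and x̄.
Σxᵢ = 502.40 + 537.01 + 464.68 + 514.97 + 528.86 + 569.94 + 452.90 + 568.38 + 538.13 + 423.08 = 5100.35, so n·x̄ = 5100.35.
σ₀² = 115.65² = 13374.9225, σ² = 73.47² = 5397.8409; σ² + n·σ₀² = 5397.8409 + 10·13374.9225 = 139147.0659.
Posterior mean = (μ₀/σ₀² + n·x̄/σ²)/(1/σ₀² + n/σ²) = (σ²·μ₀ + σ₀²·n·x̄)/(σ² + n·σ₀²) = (5397.8409·552.76 + 13374.9225·5100.35)/139147.0659 = 71200496.508759/139147.0659 = 511.6924.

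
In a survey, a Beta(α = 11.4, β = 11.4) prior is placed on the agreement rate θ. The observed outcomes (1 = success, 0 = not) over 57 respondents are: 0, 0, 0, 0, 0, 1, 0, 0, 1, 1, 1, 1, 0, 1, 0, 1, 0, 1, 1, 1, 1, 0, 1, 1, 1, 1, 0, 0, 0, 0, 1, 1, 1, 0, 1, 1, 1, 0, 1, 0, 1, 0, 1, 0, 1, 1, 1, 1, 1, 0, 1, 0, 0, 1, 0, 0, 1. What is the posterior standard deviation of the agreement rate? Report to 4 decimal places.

The Beta prior is conjugate to a Binomial/Bernoulli likelihood; the update adds successes to α and failures to β.
Posterior: Beta(α+k, β+n−k) = Beta(11.4+32, 11.4+25) = Beta(43.4, 36.4).
Var = αβ/((α+β)²(α+β+1)) = 43.4·36.4/(79.8²·80.8) = 0.00307025; SD = √0.00307025 = 0.0554.

0.0554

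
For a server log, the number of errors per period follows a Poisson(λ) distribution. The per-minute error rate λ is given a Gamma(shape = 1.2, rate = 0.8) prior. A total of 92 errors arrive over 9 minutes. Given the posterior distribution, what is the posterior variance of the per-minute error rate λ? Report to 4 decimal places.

0.9704

With a Gamma(shape α, rate β) prior, the Poisson likelihood is conjugate: the posterior is Gamma(α + ΣXᵢ, β + n).
Posterior: Gamma(α+S, β+n) = Gamma(1.2+92, 0.8+9) = Gamma(93.2, 9.8).
Var = α/β² = 93.2/9.8² = 0.9704.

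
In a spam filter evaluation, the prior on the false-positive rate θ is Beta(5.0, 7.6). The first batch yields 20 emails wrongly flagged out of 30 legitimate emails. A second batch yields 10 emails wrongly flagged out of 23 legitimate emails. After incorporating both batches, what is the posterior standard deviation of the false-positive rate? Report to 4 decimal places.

0.0611

The Beta prior is conjugate to a Binomial/Bernoulli likelihood; the update adds successes to α and failures to β.
After batch 1: Beta(5.0+20, 7.6+10) = Beta(25.0, 17.6).
After batch 2: Beta(25.0+10, 17.6+13) = Beta(35.0, 30.6).
Var = αβ/((α+β)²(α+β+1)) = 35.0·30.6/(65.6²·66.6) = 0.00373687; SD = √0.00373687 = 0.0611.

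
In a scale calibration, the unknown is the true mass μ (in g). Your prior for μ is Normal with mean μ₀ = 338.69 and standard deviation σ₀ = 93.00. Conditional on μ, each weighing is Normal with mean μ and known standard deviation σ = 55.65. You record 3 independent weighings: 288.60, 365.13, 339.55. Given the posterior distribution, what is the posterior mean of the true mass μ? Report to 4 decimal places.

For Normal data with known variance σ², a Normal(μ₀, σ₀²) prior on μ is conjugate. Posterior precision = 1/σ₀² + n/σ²; posterior mean is the precision-weighted average of μ₀ and x̄.
Σxᵢ = 288.60 + 365.13 + 339.55 = 993.28, so n·x̄ = 993.28.
σ₀² = 93.00² = 8649, σ² = 55.65² = 3096.9225; σ² + n·σ₀² = 3096.9225 + 3·8649 = 29043.9225.
Posterior mean = (μ₀/σ₀² + n·x̄/σ²)/(1/σ₀² + n/σ²) = (σ²·μ₀ + σ₀²·n·x̄)/(σ² + n·σ₀²) = (3096.9225·338.69 + 8649·993.28)/29043.9225 = 9639775.401525/29043.9225 = 331.9034.

331.9034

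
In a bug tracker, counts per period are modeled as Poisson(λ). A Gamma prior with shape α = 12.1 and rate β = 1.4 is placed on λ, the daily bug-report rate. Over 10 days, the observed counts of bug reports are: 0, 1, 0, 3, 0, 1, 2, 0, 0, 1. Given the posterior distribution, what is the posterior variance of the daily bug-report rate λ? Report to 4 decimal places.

0.1547

With a Gamma(shape α, rate β) prior, the Poisson likelihood is conjugate: the posterior is Gamma(α + ΣXᵢ, β + n).
Sum of counts S = 8 over n = 10 days.
Posterior: Gamma(α+S, β+n) = Gamma(12.1+8, 1.4+10) = Gamma(20.1, 11.4).
Var = α/β² = 20.1/11.4² = 0.1547.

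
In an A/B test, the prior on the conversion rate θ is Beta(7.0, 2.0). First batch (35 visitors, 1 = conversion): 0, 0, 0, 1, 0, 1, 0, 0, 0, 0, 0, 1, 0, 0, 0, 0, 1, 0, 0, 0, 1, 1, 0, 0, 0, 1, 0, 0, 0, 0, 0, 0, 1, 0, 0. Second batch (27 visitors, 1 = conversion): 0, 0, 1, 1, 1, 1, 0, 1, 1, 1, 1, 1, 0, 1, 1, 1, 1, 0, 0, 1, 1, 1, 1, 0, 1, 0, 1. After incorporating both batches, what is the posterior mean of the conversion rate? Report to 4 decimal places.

0.4789

The Beta prior is conjugate to a Binomial/Bernoulli likelihood; the update adds successes to α and failures to β.
After batch 1: Beta(7.0+8, 2.0+27) = Beta(15.0, 29.0).
After batch 2: Beta(15.0+19, 29.0+8) = Beta(34.0, 37.0).
Posterior mean = α/(α+β) = 34.0/71.0 = 0.4789.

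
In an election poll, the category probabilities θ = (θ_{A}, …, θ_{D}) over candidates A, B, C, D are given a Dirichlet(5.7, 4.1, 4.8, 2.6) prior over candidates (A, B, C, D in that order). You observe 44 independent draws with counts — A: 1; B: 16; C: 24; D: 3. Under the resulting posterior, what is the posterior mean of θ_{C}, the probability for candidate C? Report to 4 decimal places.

0.4706

The Dirichlet prior is conjugate to the Multinomial likelihood: each posterior αⱼ = prior αⱼ + observed count nⱼ.
Posterior concentration: (6.7, 20.1, 28.8, 5.6), total = 61.2.
E[θ_{C}|data] = α_{C}/Σα = 28.8/61.2 = 0.4706.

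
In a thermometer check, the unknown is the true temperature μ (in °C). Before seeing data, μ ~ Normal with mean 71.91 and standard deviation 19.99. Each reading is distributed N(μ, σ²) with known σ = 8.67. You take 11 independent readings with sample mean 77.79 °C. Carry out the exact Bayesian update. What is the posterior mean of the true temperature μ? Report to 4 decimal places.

For Normal data with known variance σ², a Normal(μ₀, σ₀²) prior on μ is conjugate. Posterior precision = 1/σ₀² + n/σ²; posterior mean is the precision-weighted average of μ₀ and x̄.
n·x̄ = 11·77.79 = 855.69.
σ₀² = 19.99² = 399.6001, σ² = 8.67² = 75.1689; σ² + n·σ₀² = 75.1689 + 11·399.6001 = 4470.77.
Posterior mean = (μ₀/σ₀² + n·x̄/σ²)/(1/σ₀² + n/σ²) = (σ²·μ₀ + σ₀²·n·x̄)/(σ² + n·σ₀²) = (75.1689·71.91 + 399.6001·855.69)/4470.77 = 347339.205168/4470.77 = 77.6911.

77.6911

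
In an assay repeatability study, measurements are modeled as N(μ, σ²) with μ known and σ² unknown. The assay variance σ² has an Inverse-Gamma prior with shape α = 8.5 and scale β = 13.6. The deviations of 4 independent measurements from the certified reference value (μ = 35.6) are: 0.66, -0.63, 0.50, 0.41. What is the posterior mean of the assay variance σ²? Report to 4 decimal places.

1.4974

With known mean μ and an Inverse-Gamma(α, β) prior on σ², the Normal likelihood is conjugate: posterior is Inv-Gamma(α + n/2, β + Σ(xᵢ−μ)²/2).
Σ(xᵢ−μ)² = (0.66)² + (-0.63)² + (0.50)² + (0.41)² = 1.2506.
Posterior: Inv-Gamma(8.5 + 4/2, 13.6 + 1.2506/2) = Inv-Gamma(10.50, 14.22530).
E[σ²|data] = β/(α−1) = 14.22530/9.50 = 1.4974.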